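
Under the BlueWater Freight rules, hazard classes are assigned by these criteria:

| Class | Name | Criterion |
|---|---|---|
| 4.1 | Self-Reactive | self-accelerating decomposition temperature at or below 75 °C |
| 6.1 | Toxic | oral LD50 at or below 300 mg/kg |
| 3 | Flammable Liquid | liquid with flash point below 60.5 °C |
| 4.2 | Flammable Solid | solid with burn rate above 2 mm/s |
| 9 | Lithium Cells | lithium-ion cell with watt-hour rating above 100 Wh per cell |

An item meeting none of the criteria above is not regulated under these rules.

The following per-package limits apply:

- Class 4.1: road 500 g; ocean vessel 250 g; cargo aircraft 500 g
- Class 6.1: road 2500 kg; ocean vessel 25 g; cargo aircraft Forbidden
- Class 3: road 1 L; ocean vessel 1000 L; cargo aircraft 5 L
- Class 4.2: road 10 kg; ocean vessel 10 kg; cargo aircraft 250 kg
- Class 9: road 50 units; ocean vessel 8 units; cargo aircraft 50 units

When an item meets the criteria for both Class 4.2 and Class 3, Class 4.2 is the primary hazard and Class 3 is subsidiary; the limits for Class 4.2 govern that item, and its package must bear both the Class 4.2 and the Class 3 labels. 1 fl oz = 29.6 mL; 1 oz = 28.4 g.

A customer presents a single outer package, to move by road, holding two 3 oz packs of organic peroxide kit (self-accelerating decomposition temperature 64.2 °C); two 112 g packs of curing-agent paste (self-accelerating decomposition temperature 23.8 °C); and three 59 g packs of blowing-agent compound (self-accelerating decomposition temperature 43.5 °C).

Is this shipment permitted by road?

With self-accelerating decomposition temperature 64.2 °C (≤ 75 °C), the organic peroxide kit falls in Class 4.1.
The curing-agent paste has self-accelerating decomposition temperature 23.8 °C, which is ≤ 75 °C, so it is Class 4.1 (Self-Reactive).
Self-accelerating decomposition temperature 43.5 °C meets the Class 4.1 criterion (Self-Reactive), so the blowing-agent compound is Class 4.1.
Class 4.1 net quantity: (two 3 oz packs = 170.4 g) + (two 112 g packs = 224 g) + (three 59 g packs = 177 g) = 571.4 g.
571.4 g exceeds the road limit of 500 g for Class 4.1.

No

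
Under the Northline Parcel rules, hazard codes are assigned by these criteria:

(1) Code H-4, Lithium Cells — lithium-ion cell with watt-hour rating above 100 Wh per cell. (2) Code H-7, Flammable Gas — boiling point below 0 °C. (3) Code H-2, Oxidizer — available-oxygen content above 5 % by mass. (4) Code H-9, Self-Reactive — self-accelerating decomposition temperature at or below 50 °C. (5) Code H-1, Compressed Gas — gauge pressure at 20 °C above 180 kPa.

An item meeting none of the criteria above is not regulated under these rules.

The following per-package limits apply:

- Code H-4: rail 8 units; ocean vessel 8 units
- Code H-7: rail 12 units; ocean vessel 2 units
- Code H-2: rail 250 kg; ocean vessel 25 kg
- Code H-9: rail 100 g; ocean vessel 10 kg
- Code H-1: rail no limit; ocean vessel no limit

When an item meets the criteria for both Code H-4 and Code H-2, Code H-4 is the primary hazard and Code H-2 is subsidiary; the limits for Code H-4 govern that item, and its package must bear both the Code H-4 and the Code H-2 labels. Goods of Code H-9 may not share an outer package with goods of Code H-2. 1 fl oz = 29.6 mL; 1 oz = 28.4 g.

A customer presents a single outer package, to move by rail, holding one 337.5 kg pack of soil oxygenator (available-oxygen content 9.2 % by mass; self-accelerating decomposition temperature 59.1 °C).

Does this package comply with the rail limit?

Soil oxygenator: available-oxygen content 9.2 % by mass > 5 % by mass → Code H-2 (Oxidizer).
Code H-2 quantity: 337.5 kg.
337.5 kg > 250 kg (rail limit, Code H-2) — over the limit.

No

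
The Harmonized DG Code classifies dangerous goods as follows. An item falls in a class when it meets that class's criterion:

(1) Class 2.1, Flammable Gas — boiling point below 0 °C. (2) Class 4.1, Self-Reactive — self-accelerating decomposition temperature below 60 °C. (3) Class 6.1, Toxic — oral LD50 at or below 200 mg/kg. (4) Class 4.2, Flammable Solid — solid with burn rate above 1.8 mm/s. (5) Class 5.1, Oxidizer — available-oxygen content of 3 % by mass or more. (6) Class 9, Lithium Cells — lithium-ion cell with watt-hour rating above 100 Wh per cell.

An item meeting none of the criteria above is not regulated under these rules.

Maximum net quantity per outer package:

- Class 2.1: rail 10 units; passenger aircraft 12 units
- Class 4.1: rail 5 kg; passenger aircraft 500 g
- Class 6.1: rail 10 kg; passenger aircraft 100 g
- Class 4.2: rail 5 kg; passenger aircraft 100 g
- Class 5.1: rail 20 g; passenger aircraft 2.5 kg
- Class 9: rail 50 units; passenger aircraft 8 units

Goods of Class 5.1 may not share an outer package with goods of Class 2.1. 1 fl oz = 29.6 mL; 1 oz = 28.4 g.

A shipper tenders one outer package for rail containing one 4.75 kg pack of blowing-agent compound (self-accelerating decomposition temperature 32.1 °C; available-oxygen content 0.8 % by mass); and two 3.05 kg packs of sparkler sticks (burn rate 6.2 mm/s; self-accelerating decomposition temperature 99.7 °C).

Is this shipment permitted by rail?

With self-accelerating decomposition temperature 32.1 °C (< 60 °C), the blowing-agent compound falls in Class 4.1.
The sparkler sticks have burn rate 6.2 mm/s, which is > 1.8 mm/s, so they are Class 4.2 (Flammable Solid).
Class 4.2 quantity: two 3.05 kg packs = 6.1 kg.
6.1 kg exceeds the rail limit of 5 kg for Class 4.2.
Class 4.1 quantity: 4.75 kg.
4.75 kg is within the rail limit of 5 kg for Class 4.1.
The segregation rule (Class 5.1 with Class 2.1) does not apply to Class 4.2 with Class 4.1.

No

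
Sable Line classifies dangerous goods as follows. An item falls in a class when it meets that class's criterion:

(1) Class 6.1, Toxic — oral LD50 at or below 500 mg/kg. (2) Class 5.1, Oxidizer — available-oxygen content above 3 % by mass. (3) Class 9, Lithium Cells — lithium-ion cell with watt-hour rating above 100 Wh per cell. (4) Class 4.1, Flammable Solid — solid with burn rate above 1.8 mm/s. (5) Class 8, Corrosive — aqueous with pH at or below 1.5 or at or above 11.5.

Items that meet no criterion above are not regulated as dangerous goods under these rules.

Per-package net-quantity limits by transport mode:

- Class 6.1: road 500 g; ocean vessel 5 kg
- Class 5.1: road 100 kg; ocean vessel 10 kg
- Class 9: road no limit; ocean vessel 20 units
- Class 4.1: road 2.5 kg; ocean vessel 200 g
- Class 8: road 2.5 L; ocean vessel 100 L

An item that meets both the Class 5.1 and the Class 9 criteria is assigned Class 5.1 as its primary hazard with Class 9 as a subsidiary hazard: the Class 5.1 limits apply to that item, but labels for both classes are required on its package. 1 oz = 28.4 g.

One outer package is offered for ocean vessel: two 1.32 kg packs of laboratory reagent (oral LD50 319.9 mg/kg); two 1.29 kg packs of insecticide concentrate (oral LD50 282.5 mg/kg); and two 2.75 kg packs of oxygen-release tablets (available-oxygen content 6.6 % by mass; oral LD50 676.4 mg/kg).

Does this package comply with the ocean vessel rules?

No

Laboratory reagent: oral LD50 319.9 mg/kg ≤ 500 mg/kg → Class 6.1 (Toxic).
Oral LD50 282.5 mg/kg meets the Class 6.1 criterion (Toxic), so the insecticide concentrate is Class 6.1.
Oxygen-release tablets: available-oxygen content 6.6 % by mass > 3 % by mass → Class 5.1 (Oxidizer).
Total Class 6.1: (two 1.32 kg packs = 2.64 kg) + (two 1.29 kg packs = 2.58 kg) = 5.22 kg.
5.22 kg exceeds the ocean vessel limit of 5 kg for Class 6.1.
Class 5.1 quantity: two 2.75 kg packs = 5.5 kg.
5.5 kg ≤ 10 kg (ocean vessel limit, Class 5.1) — within limit.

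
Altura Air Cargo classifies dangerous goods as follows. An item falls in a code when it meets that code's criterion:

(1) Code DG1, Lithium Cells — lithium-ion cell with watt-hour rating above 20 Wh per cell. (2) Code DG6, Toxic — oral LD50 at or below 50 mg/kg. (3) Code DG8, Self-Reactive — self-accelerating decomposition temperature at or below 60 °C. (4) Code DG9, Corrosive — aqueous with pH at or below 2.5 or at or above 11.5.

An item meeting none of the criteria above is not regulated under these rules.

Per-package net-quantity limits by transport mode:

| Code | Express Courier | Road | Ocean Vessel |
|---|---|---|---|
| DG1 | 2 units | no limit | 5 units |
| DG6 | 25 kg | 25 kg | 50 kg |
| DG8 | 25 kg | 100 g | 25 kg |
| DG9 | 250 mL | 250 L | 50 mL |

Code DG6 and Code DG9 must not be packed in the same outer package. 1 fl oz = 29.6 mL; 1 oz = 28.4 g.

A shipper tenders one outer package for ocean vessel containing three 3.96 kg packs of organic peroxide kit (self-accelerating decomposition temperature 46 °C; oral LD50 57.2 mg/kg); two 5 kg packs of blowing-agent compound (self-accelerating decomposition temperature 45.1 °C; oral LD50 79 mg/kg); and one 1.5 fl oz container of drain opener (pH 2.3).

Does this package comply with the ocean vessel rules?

Yes

With self-accelerating decomposition temperature 46 °C (≤ 60 °C), the organic peroxide kit falls in Code DG8.
With self-accelerating decomposition temperature 45.1 °C (≤ 60 °C), the blowing-agent compound falls in Code DG8.
With pH 2.3 (≤ 2.5), the drain opener falls in Code DG9.
Total Code DG8: (three 3.96 kg packs = 11.88 kg) + (two 5 kg packs = 10 kg) = 21.88 kg.
That is within the Code DG8 ocean vessel limit of 25 kg.
Code DG9 quantity: one 1.5 fl oz container = 44.4 mL.
44.4 mL ≤ 50 mL (ocean vessel limit, Code DG9) — within limit.
The segregation rule (Code DG6 with Code DG9) does not apply to Code DG8 with Code DG9.
Every hazard code is within its ocean vessel limit and no segregation rule is violated.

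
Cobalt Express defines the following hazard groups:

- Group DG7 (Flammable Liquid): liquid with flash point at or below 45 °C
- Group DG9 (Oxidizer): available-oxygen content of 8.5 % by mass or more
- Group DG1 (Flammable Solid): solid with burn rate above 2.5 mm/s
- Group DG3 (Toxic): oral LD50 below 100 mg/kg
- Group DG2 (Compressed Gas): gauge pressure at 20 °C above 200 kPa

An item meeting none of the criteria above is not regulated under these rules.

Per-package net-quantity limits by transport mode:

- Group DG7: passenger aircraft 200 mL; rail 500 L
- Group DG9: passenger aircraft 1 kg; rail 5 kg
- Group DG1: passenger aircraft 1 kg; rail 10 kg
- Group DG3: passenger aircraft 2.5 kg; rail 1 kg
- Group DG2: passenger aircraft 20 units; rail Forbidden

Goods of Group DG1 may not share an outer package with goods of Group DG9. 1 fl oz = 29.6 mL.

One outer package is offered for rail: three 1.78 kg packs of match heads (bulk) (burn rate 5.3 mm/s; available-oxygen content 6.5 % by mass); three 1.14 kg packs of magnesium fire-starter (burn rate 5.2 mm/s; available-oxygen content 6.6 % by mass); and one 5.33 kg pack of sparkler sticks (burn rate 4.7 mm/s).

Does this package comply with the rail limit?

No

Burn rate 5.3 mm/s meets the Group DG1 criterion (Flammable Solid), so the match heads (bulk) are Group DG1.
With burn rate 5.2 mm/s (> 2.5 mm/s), the magnesium fire-starter falls in Group DG1.
Burn rate 4.7 mm/s meets the Group DG1 criterion (Flammable Solid), so the sparkler sticks are Group DG1.
Group DG1 net quantity: (three 1.78 kg packs = 5.34 kg) + (three 1.14 kg packs = 3.42 kg) + 5.33 kg = 14.09 kg.
14.09 kg exceeds the rail limit of 10 kg for Group DG1.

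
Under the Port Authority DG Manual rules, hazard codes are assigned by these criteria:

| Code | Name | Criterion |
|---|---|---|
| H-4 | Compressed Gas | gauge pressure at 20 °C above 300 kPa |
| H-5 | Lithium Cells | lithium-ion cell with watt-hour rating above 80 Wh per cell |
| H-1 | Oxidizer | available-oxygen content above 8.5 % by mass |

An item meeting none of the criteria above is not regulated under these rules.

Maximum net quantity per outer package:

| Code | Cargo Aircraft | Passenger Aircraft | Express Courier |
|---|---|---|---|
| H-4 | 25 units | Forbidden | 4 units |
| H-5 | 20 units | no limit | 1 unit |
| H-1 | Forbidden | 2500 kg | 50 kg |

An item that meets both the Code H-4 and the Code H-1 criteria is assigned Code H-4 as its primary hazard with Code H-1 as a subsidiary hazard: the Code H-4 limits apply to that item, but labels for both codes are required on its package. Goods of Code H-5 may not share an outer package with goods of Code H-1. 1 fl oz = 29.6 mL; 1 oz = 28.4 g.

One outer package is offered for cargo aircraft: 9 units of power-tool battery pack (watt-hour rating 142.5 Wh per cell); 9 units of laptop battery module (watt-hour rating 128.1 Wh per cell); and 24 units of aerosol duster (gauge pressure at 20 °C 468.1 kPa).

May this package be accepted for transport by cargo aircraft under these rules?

With watt-hour rating 142.5 Wh per cell (> 80 Wh per cell), the power-tool battery pack falls in Code H-5.
Watt-hour rating 128.1 Wh per cell meets the Code H-5 criterion (Lithium Cells), so the laptop battery module is Code H-5.
The aerosol duster has gauge pressure at 20 °C 468.1 kPa, which is > 300 kPa, so it is Code H-4 (Compressed Gas).
Total Code H-5: 9 units + 9 units = 18 units.
18 units is within the cargo aircraft limit of 20 units for Code H-5.
Code H-4 quantity: 24 units.
24 units is within the cargo aircraft limit of 25 units for Code H-4.
The segregation rule (Code H-5 with Code H-1) does not apply to Code H-5 with Code H-4.
Every hazard code is within its cargo aircraft limit and no segregation rule is violated.

Yes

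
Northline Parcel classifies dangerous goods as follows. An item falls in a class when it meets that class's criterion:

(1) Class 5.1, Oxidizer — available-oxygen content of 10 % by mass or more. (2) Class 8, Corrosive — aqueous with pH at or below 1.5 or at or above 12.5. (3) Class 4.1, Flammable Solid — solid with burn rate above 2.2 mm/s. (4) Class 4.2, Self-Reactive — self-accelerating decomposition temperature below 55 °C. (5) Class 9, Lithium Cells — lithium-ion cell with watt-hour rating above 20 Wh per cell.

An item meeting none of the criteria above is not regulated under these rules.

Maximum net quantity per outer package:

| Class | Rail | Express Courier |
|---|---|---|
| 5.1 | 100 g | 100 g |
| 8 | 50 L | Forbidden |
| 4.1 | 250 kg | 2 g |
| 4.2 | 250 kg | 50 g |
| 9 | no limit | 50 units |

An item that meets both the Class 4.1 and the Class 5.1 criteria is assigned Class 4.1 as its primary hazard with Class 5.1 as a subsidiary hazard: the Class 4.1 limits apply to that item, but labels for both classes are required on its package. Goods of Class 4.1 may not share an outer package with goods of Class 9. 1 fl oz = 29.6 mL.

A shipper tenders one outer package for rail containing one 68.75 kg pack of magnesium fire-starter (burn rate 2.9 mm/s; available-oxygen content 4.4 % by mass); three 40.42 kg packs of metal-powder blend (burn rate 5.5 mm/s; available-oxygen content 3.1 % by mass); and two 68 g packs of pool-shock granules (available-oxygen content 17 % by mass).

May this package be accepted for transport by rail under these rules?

No

Burn rate 2.9 mm/s meets the Class 4.1 criterion (Flammable Solid), so the magnesium fire-starter is Class 4.1.
The metal-powder blend has burn rate 5.5 mm/s, which is > 2.2 mm/s, so it is Class 4.1 (Flammable Solid).
Available-oxygen content 17 % by mass meets the Class 5.1 criterion (Oxidizer), so the pool-shock granules are Class 5.1.
Class 5.1 quantity: two 68 g packs = 136 g.
That exceeds the Class 5.1 rail limit of 100 g.
Total Class 4.1: 68.75 kg + (three 40.42 kg packs = 121.26 kg) = 190.01 kg.
190.01 kg is within the rail limit of 250 kg for Class 4.1.
The segregation rule (Class 4.1 with Class 9) does not apply to Class 5.1 with Class 4.1.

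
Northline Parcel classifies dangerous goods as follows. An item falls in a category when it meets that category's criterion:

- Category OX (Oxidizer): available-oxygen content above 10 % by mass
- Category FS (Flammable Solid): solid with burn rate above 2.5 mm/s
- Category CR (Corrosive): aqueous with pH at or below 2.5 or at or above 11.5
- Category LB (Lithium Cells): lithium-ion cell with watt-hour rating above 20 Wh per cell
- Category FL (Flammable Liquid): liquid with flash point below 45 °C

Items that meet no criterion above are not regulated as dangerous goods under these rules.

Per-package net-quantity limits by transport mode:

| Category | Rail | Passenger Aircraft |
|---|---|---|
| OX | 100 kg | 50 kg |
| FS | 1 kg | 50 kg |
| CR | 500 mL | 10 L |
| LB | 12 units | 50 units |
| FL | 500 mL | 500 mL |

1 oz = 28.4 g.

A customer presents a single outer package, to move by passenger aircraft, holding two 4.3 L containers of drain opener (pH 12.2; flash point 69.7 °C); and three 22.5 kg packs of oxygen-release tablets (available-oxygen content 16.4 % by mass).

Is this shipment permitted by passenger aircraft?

No

With pH 12.2 (≥ 11.5), the drain opener falls in Category CR.
Oxygen-release tablets: available-oxygen content 16.4 % by mass > 10 % by mass → Category OX (Oxidizer).
Category OX quantity: three 22.5 kg packs = 67.5 kg.
That exceeds the Category OX passenger aircraft limit of 50 kg.
Category CR quantity: two 4.3 L containers = 8.6 L.
That is within the Category CR passenger aircraft limit of 10 L.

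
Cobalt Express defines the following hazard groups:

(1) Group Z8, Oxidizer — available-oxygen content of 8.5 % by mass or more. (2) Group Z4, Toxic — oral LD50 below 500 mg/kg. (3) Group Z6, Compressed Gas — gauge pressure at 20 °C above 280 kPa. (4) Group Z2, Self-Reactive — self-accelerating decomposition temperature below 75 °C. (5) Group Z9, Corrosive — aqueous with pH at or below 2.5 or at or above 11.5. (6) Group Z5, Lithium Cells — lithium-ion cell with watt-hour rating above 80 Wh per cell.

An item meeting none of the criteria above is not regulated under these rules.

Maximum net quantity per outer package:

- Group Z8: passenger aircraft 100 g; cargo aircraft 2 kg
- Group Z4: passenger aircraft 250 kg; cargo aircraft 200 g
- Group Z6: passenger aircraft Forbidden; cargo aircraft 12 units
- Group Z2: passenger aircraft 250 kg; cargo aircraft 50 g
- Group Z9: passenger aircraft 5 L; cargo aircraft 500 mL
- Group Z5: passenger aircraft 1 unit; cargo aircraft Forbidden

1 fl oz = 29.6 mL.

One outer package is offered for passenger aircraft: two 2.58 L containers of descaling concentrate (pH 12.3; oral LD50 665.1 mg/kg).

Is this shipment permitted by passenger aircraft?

No

The descaling concentrate has pH 12.3, which is ≥ 11.5, so it is Group Z9 (Corrosive).
Group Z9 quantity: two 2.58 L containers = 5.16 L.
5.16 L exceeds the passenger aircraft limit of 5 L for Group Z9.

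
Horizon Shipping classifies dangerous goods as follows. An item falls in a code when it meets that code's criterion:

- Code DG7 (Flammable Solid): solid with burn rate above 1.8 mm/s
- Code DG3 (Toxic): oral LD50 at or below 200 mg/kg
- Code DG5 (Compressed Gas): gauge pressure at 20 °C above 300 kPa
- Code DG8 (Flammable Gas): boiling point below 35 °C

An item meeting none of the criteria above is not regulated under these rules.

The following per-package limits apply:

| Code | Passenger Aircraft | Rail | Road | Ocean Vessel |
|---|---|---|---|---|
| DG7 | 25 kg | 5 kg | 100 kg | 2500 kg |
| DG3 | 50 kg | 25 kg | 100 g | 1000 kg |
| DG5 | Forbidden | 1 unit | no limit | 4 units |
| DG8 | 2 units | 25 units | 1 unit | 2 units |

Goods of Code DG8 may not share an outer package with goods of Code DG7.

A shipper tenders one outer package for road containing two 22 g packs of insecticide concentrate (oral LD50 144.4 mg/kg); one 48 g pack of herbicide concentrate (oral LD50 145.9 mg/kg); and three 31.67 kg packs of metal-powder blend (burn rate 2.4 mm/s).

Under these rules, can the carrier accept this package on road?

Yes

Oral LD50 144.4 mg/kg meets the Code DG3 criterion (Toxic), so the insecticide concentrate is Code DG3.
Herbicide concentrate: oral LD50 145.9 mg/kg ≤ 200 mg/kg → Code DG3 (Toxic).
With burn rate 2.4 mm/s (> 1.8 mm/s), the metal-powder blend falls in Code DG7.
Total Code DG3: (two 22 g packs = 44 g) + 48 g = 92 g.
92 g ≤ 100 g (road limit, Code DG3) — within limit.
Code DG7 quantity: three 31.67 kg packs = 95.01 kg.
That is within the Code DG7 road limit of 100 kg.
The segregation rule (Code DG8 with Code DG7) does not apply to Code DG3 with Code DG7.
Every hazard code is within its road limit and no segregation rule is violated.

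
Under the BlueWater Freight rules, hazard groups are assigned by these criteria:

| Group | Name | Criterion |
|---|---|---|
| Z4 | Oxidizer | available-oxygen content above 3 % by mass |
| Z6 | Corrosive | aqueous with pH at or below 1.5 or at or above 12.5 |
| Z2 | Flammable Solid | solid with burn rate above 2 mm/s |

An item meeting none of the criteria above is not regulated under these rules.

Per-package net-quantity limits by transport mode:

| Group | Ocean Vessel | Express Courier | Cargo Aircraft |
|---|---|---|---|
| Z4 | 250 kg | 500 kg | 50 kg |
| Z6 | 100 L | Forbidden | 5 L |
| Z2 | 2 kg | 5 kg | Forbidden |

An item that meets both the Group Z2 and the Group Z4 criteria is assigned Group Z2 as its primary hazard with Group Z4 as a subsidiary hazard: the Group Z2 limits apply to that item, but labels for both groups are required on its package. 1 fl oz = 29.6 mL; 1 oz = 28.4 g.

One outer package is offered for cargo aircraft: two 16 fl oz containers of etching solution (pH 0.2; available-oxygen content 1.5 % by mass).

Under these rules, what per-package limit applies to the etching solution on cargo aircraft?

5 L

pH 0.2 meets the Group Z6 criterion (Corrosive), so the etching solution is Group Z6.
The cargo aircraft limit for Group Z6 is 5 L.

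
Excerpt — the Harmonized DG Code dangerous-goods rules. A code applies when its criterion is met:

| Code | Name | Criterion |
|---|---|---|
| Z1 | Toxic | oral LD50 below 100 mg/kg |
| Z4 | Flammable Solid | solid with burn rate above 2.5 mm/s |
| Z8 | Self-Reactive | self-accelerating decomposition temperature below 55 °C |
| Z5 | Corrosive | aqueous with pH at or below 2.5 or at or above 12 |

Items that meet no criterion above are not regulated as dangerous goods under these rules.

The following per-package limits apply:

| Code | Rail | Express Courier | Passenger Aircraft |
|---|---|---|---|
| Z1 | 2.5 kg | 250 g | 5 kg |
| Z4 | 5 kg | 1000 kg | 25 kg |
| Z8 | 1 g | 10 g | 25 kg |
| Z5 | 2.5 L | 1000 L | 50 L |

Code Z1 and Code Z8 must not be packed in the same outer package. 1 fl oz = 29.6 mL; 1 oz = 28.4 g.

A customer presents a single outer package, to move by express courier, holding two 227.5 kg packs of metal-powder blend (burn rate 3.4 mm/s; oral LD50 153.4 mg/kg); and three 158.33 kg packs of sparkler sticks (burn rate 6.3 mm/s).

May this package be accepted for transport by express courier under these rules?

Burn rate 3.4 mm/s meets the Code Z4 criterion (Flammable Solid), so the metal-powder blend is Code Z4.
The sparkler sticks have burn rate 6.3 mm/s, which is > 2.5 mm/s, so they are Code Z4 (Flammable Solid).
Total Code Z4: (two 227.5 kg packs = 455 kg) + (three 158.33 kg packs = 474.99 kg) = 929.99 kg.
929.99 kg is within the express courier limit of 1000 kg for Code Z4.

Yes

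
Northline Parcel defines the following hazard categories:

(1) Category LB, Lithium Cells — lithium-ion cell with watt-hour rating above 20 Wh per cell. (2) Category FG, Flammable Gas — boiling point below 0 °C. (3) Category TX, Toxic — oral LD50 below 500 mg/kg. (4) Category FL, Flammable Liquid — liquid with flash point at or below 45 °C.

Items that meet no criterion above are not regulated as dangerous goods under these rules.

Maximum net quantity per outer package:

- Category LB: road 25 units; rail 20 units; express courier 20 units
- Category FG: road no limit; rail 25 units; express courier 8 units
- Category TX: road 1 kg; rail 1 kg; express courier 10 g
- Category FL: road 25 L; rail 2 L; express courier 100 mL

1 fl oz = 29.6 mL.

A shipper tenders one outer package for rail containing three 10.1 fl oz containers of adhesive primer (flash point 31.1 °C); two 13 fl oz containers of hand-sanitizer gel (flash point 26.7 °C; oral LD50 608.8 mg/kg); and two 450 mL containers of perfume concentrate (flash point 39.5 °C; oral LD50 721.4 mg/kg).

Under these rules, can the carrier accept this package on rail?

No

The adhesive primer has flash point 31.1 °C, which is ≤ 45 °C, so it is Category FL (Flammable Liquid).
The hand-sanitizer gel has flash point 26.7 °C, which is ≤ 45 °C, so it is Category FL (Flammable Liquid).
Perfume concentrate: flash point 39.5 °C ≤ 45 °C → Category FL (Flammable Liquid).
Total Category FL: (three 10.1 fl oz containers = 896.88 mL) + (two 13 fl oz containers = 769.6 mL) + (two 450 mL containers = 900 mL) = 2566.48 mL.
That exceeds the Category FL rail limit of 2 L.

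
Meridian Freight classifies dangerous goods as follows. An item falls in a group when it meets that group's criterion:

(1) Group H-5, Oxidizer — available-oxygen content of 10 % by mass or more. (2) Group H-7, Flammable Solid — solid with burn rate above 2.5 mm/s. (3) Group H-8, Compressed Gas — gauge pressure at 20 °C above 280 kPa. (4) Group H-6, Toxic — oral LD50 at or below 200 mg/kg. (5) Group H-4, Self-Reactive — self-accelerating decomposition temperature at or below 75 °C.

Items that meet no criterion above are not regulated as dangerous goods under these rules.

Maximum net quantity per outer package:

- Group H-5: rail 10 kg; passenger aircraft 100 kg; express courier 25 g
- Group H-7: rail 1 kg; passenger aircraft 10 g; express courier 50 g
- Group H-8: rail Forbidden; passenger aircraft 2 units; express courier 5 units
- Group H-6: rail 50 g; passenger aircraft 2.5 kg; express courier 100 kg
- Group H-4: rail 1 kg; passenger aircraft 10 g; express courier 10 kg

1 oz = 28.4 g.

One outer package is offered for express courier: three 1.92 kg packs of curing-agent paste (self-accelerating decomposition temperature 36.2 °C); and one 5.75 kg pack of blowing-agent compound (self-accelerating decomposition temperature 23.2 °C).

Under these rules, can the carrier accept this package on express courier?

Self-accelerating decomposition temperature 36.2 °C meets the Group H-4 criterion (Self-Reactive), so the curing-agent paste is Group H-4.
Self-accelerating decomposition temperature 23.2 °C meets the Group H-4 criterion (Self-Reactive), so the blowing-agent compound is Group H-4.
Group H-4 net quantity: (three 1.92 kg packs = 5.76 kg) + 5.75 kg = 11.51 kg.
That exceeds the Group H-4 express courier limit of 10 kg.

No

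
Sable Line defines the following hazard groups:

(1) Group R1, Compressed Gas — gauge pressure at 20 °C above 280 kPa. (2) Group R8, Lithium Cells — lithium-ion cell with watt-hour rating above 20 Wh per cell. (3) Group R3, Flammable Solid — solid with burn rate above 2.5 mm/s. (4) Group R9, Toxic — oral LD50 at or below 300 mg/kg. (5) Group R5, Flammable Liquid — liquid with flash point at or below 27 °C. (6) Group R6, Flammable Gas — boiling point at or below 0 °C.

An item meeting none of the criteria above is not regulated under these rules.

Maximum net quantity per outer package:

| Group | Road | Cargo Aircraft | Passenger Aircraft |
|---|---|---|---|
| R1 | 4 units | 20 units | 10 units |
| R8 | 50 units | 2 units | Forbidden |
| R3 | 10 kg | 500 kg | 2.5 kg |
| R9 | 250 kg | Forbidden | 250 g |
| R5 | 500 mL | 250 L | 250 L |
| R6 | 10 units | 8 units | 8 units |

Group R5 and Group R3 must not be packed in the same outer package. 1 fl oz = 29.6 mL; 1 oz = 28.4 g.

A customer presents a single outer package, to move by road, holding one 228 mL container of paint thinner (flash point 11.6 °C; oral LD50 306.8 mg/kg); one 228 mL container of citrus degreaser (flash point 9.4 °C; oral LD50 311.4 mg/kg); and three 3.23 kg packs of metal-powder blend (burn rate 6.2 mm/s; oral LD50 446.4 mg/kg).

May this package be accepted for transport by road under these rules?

No

Paint thinner: flash point 11.6 °C ≤ 27 °C → Group R5 (Flammable Liquid).
The citrus degreaser has flash point 9.4 °C, which is ≤ 27 °C, so it is Group R5 (Flammable Liquid).
Metal-powder blend: burn rate 6.2 mm/s > 2.5 mm/s → Group R3 (Flammable Solid).
Group R5 net quantity: 228 mL + 228 mL = 456 mL.
456 mL is within the road limit of 500 mL for Group R5.
Group R3 quantity: three 3.23 kg packs = 9.69 kg.
9.69 kg ≤ 10 kg (road limit, Group R3) — within limit.
Group R5 and Group R3 may not share an outer package.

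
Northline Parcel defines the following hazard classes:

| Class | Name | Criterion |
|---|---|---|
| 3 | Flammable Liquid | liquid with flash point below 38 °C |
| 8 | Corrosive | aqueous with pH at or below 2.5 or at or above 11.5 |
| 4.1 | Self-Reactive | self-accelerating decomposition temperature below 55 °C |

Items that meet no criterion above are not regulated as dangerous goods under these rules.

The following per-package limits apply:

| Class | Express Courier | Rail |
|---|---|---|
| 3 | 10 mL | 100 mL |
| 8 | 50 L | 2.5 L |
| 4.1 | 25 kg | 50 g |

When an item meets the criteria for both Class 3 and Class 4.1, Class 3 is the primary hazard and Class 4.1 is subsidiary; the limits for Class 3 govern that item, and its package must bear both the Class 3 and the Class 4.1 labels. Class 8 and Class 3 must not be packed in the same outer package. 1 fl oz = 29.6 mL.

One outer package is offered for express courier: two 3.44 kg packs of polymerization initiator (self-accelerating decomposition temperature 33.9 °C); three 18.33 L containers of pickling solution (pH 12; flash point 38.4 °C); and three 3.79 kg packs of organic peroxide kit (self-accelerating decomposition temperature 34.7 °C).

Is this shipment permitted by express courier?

With self-accelerating decomposition temperature 33.9 °C (< 55 °C), the polymerization initiator falls in Class 4.1.
With pH 12 (≥ 11.5), the pickling solution falls in Class 8.
Organic peroxide kit: self-accelerating decomposition temperature 34.7 °C < 55 °C → Class 4.1 (Self-Reactive).
Total Class 4.1: (two 3.44 kg packs = 6.88 kg) + (three 3.79 kg packs = 11.37 kg) = 18.25 kg.
18.25 kg ≤ 25 kg (express courier limit, Class 4.1) — within limit.
Class 8 quantity: three 18.33 L containers = 54.99 L.
That exceeds the Class 8 express courier limit of 50 L.
The segregation rule (Class 8 with Class 3) does not apply to Class 4.1 with Class 8.

No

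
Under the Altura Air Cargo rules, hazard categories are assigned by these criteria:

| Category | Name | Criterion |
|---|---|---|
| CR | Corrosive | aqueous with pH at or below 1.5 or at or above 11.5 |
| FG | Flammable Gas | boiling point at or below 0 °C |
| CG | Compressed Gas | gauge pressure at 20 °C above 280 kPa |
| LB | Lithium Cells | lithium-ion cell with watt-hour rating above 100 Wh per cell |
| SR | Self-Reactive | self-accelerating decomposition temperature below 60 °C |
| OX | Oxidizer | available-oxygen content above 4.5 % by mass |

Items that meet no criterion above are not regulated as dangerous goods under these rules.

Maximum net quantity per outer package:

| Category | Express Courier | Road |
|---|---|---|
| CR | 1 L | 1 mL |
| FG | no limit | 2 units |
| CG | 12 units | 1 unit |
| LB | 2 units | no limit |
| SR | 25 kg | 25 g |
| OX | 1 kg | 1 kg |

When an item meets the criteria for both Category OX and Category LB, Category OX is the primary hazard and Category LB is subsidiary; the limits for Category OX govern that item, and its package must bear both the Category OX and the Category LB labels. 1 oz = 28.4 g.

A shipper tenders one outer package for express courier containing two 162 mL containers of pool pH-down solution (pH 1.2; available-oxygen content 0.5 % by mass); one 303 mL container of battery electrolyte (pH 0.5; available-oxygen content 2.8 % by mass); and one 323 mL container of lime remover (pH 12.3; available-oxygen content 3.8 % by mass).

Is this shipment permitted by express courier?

Yes

Pool pH-down solution: pH 1.2 ≤ 1.5 → Category CR (Corrosive).
pH 0.5 meets the Category CR criterion (Corrosive), so the battery electrolyte is Category CR.
With pH 12.3 (≥ 11.5), the lime remover falls in Category CR.
Total Category CR: (two 162 mL containers = 324 mL) + 303 mL + 323 mL = 950 mL.
950 mL is within the express courier limit of 1 L for Category CR.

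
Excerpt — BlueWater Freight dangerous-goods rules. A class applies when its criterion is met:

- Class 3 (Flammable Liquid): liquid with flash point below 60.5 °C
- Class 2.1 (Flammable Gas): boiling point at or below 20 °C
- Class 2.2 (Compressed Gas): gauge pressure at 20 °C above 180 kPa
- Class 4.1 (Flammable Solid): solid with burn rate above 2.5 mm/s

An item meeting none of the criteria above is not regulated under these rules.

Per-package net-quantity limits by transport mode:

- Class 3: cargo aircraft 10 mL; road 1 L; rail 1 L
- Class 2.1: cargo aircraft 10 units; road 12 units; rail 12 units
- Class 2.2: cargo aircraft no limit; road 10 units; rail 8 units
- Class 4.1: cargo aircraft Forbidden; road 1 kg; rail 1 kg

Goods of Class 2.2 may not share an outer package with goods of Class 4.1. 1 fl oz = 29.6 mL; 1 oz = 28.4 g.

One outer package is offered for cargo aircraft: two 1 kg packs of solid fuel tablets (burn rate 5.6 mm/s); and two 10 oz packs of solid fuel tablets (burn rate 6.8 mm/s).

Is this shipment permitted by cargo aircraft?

The solid fuel tablets have burn rate 5.6 mm/s, which is > 2.5 mm/s, so they are Class 4.1 (Flammable Solid).
Solid fuel tablets: burn rate 6.8 mm/s > 2.5 mm/s → Class 4.1 (Flammable Solid).
Total Class 4.1: (two 1 kg packs = 2 kg) + (two 10 oz packs = 568 g) = 2.568 kg.
Class 4.1 is Forbidden by cargo aircraft.

No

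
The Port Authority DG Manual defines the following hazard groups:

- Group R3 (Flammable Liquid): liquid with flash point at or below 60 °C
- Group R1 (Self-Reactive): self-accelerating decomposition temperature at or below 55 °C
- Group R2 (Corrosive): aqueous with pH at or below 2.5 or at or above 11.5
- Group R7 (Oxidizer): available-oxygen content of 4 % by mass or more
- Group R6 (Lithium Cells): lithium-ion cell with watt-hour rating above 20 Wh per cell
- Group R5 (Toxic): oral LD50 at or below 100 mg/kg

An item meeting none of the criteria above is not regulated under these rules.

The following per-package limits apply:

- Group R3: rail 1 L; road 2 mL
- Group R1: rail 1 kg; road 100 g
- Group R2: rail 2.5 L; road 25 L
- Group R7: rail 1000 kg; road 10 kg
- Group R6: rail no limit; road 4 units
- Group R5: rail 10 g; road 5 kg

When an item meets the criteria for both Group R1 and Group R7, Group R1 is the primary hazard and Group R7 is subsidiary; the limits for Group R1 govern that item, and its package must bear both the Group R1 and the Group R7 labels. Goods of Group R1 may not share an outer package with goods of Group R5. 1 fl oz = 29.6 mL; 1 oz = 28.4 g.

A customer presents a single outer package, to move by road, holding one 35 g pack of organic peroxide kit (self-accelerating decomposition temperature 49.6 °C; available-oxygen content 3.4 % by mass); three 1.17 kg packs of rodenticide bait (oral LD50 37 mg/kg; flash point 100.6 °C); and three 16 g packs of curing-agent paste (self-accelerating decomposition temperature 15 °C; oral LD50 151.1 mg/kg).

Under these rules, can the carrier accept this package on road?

The organic peroxide kit has self-accelerating decomposition temperature 49.6 °C, which is ≤ 55 °C, so it is Group R1 (Self-Reactive).
With oral LD50 37 mg/kg (≤ 100 mg/kg), the rodenticide bait falls in Group R5.
The curing-agent paste has self-accelerating decomposition temperature 15 °C, which is ≤ 55 °C, so it is Group R1 (Self-Reactive).
Total Group R1: 35 g + (three 16 g packs = 48 g) = 83 g.
That is within the Group R1 road limit of 100 g.
Group R5 quantity: three 1.17 kg packs = 3.51 kg.
3.51 kg ≤ 5 kg (road limit, Group R5) — within limit.
Group R1 and Group R5 may not share an outer package.

No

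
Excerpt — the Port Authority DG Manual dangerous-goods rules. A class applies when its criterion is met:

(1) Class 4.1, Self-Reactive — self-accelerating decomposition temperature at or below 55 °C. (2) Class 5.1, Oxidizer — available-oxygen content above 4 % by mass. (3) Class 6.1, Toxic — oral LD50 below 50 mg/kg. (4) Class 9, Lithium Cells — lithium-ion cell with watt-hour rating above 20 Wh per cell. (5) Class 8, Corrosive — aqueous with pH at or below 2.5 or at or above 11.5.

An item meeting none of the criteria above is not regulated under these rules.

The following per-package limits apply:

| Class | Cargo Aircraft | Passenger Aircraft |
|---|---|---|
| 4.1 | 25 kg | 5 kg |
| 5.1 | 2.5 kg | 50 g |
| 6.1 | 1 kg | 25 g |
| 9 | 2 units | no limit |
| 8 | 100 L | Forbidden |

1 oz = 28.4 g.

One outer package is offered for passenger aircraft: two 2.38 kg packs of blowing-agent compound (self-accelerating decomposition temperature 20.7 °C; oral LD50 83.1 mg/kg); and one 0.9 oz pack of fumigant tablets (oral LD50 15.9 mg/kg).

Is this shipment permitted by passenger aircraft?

Self-accelerating decomposition temperature 20.7 °C meets the Class 4.1 criterion (Self-Reactive), so the blowing-agent compound is Class 4.1.
The fumigant tablets have oral LD50 15.9 mg/kg, which is < 50 mg/kg, so they are Class 6.1 (Toxic).
Class 6.1 quantity: one 0.9 oz pack = 25.56 g.
25.56 g > 25 g (passenger aircraft limit, Class 6.1) — over the limit.
Class 4.1 quantity: two 2.38 kg packs = 4.76 kg.
4.76 kg is within the passenger aircraft limit of 5 kg for Class 4.1.

No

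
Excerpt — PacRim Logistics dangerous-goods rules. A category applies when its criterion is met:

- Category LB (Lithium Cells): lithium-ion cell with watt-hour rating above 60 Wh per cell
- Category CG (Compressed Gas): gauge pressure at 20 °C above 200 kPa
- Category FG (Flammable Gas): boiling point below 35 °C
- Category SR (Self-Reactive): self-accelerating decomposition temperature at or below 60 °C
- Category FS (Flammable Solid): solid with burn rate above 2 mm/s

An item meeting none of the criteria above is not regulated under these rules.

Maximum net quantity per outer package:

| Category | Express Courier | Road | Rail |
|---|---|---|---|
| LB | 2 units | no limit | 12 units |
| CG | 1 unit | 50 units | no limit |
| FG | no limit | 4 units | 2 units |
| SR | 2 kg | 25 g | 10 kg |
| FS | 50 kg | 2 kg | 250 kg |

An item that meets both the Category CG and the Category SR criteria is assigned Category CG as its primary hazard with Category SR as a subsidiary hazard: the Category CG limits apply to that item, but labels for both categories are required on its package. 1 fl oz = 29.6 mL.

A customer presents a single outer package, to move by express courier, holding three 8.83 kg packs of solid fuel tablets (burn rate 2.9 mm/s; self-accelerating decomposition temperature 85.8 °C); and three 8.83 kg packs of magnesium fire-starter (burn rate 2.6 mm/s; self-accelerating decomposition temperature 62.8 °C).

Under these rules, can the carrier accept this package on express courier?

With burn rate 2.9 mm/s (> 2 mm/s), the solid fuel tablets fall in Category FS.
The magnesium fire-starter has burn rate 2.6 mm/s, which is > 2 mm/s, so it is Category FS (Flammable Solid).
Total Category FS: (three 8.83 kg packs = 26.49 kg) + (three 8.83 kg packs = 26.49 kg) = 52.98 kg.
That exceeds the Category FS express courier limit of 50 kg.

No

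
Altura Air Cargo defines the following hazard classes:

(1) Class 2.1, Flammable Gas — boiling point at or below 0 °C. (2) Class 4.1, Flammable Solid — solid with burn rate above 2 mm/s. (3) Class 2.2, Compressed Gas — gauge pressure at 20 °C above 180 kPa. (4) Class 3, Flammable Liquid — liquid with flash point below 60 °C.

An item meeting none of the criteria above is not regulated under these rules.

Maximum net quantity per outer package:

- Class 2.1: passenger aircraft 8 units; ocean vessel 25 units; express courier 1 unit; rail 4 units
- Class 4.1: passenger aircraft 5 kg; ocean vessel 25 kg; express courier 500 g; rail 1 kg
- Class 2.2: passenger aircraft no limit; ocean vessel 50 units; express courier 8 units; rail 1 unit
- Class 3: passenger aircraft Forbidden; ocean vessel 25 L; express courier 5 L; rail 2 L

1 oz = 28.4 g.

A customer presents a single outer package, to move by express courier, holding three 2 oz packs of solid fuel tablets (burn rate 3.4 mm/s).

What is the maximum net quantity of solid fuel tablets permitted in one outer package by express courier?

With burn rate 3.4 mm/s (> 2 mm/s), the solid fuel tablets fall in Class 4.1.
The express courier limit for Class 4.1 is 500 g.

500 g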